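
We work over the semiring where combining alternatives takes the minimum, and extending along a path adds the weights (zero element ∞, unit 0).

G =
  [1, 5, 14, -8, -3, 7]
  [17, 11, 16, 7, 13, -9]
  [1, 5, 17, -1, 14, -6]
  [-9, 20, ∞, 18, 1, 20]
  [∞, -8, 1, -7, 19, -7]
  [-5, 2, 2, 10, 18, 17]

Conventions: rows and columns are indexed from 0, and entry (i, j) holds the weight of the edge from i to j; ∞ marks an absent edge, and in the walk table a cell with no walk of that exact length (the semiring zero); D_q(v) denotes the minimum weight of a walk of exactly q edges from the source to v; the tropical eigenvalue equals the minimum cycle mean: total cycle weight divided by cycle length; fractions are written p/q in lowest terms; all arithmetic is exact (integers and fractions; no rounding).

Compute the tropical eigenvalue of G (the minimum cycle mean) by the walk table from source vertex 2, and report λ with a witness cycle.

q=0: [∞, ∞, 0, ∞, ∞, ∞]
q=1: [1, 5, 17, -1, 14, -6]
q=2: [-11, -4, -4, -7, -2, -4]
q=3: [-16, -10, -2, -19, -14, -13]
q=4: [-28, -22, -13, -24, -19, -21]
q=5: [-33, -27, -19, -36, -31, -31]
q=6: [-45, -39, -30, -41, -36, -38]
Optimal cycle mean attained by: cycle 0->3->0, total (-8) + (-9), length 2.
Answer: λ = -17/2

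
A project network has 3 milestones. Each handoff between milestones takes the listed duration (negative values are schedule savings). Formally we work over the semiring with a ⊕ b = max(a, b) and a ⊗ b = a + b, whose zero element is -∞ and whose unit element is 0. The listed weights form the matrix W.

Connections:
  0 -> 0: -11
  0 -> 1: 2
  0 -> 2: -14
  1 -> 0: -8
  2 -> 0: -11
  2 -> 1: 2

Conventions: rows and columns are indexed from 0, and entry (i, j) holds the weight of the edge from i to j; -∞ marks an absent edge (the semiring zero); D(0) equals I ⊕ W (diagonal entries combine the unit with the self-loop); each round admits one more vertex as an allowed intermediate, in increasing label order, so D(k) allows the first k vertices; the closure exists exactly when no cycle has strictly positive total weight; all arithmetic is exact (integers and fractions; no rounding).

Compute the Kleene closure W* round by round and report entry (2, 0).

D(0):
  [0, 2, -14]
  [-8, 0, -∞]
  [-11, 2, 0]
D(1):
  [0, 2, -14]
  [-8, 0, -22]
  [-11, 2, 0]
D(2):
  [0, 2, -14]
  [-8, 0, -22]
  [-6, 2, 0]
D(3):
  [0, 2, -14]
  [-8, 0, -22]
  [-6, 2, 0]
Answer: W*[2][0] = -6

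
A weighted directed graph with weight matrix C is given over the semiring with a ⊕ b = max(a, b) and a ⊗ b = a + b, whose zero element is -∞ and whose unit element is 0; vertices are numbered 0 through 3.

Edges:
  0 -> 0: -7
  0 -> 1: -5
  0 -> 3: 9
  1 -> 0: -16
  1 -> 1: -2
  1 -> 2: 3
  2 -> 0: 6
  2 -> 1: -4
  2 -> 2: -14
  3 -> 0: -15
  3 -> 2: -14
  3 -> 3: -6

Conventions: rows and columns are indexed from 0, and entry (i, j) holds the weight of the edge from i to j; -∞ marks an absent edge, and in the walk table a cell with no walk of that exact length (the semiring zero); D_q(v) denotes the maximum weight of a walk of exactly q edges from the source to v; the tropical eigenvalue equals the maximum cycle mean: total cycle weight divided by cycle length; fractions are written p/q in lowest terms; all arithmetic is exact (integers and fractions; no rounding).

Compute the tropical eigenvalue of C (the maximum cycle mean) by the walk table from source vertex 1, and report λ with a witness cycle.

q=0: [-∞, 0, -∞, -∞]
q=1: [-16, -2, 3, -∞]
q=2: [9, -1, 1, -7]
q=3: [7, 4, 2, 18]
q=4: [8, 2, 7, 16]
Optimal cycle mean attained by: cycle 0->1->2->0, total (-5) + 3 + 6, length 3.
Answer: λ = 4/3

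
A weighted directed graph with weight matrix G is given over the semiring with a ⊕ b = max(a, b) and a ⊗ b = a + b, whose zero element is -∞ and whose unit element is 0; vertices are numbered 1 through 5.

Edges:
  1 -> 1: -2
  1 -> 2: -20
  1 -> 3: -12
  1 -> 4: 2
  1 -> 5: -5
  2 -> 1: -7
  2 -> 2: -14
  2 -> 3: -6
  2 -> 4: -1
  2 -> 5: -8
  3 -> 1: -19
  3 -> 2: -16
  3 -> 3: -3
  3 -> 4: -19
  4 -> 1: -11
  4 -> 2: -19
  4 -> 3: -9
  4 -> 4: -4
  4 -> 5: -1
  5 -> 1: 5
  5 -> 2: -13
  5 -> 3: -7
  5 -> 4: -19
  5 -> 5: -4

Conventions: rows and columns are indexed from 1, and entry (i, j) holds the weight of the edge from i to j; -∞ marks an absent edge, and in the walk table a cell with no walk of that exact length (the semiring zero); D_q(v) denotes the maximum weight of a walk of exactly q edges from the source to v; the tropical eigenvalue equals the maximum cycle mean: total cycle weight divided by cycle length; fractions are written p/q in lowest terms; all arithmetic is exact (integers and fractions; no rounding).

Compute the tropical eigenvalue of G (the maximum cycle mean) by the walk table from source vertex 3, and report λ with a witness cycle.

q=0: [-∞, -∞, 0, -∞, -∞]
q=1: [-19, -16, -3, -19, -∞]
q=2: [-21, -19, -6, -17, -20]
q=3: [-15, -22, -9, -19, -18]
q=4: [-13, -25, -12, -13, -20]
q=5: [-15, -28, -15, -11, -14]
Optimal cycle mean attained by: cycle 1->4->5->1, total 2 + (-1) + 5, length 3.
Answer: λ = 2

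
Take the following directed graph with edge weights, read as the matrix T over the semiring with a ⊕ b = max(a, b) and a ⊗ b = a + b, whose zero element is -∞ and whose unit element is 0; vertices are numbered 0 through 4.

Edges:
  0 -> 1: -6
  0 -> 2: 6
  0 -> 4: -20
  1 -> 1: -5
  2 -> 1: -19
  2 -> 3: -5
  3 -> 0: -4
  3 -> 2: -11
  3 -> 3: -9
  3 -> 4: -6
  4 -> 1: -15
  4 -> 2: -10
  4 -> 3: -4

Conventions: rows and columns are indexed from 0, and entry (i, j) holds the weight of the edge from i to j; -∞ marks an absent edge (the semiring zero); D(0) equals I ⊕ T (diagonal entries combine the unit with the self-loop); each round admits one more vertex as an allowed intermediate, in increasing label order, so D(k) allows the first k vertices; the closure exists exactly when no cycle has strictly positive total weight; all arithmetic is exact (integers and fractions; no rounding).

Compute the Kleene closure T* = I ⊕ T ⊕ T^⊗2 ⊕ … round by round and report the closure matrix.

D(0):
  [0, -6, 6, -∞, -20]
  [-∞, 0, -∞, -∞, -∞]
  [-∞, -19, 0, -5, -∞]
  [-4, -∞, -11, 0, -6]
  [-∞, -15, -10, -4, 0]
D(1):
  [0, -6, 6, -∞, -20]
  [-∞, 0, -∞, -∞, -∞]
  [-∞, -19, 0, -5, -∞]
  [-4, -10, 2, 0, -6]
  [-∞, -15, -10, -4, 0]
D(2):
  [0, -6, 6, -∞, -20]
  [-∞, 0, -∞, -∞, -∞]
  [-∞, -19, 0, -5, -∞]
  [-4, -10, 2, 0, -6]
  [-∞, -15, -10, -4, 0]
D(3):
  [0, -6, 6, 1, -20]
  [-∞, 0, -∞, -∞, -∞]
  [-∞, -19, 0, -5, -∞]
  [-4, -10, 2, 0, -6]
  [-∞, -15, -10, -4, 0]
D(4):
  [0, -6, 6, 1, -5]
  [-∞, 0, -∞, -∞, -∞]
  [-9, -15, 0, -5, -11]
  [-4, -10, 2, 0, -6]
  [-8, -14, -2, -4, 0]
D(5):
  [0, -6, 6, 1, -5]
  [-∞, 0, -∞, -∞, -∞]
  [-9, -15, 0, -5, -11]
  [-4, -10, 2, 0, -6]
  [-8, -14, -2, -4, 0]
Answer: T* = [[0, -6, 6, 1, -5], [-∞, 0, -∞, -∞, -∞], [-9, -15, 0, -5, -11], [-4, -10, 2, 0, -6], [-8, -14, -2, -4, 0]]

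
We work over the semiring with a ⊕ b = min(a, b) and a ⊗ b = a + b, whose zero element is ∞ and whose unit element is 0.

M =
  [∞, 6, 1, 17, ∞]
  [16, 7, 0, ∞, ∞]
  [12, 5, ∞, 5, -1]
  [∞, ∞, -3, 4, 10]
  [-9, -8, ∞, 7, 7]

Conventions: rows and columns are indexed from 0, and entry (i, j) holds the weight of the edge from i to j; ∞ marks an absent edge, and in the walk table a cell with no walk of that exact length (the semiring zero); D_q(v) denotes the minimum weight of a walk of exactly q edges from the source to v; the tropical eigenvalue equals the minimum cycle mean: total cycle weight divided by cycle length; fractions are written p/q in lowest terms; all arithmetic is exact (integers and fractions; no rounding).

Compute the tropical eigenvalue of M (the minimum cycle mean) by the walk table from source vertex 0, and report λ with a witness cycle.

q=0: [0, ∞, ∞, ∞, ∞]
q=1: [∞, 6, 1, 17, ∞]
q=2: [13, 6, 6, 6, 0]
q=3: [-9, -8, 3, 7, 5]
q=4: [-4, -3, -8, 8, 2]
q=5: [-7, -6, -3, -3, -9]
Optimal cycle mean attained by: cycle 0->2->4->0, total 1 + (-1) + (-9), length 3.
Answer: λ = -3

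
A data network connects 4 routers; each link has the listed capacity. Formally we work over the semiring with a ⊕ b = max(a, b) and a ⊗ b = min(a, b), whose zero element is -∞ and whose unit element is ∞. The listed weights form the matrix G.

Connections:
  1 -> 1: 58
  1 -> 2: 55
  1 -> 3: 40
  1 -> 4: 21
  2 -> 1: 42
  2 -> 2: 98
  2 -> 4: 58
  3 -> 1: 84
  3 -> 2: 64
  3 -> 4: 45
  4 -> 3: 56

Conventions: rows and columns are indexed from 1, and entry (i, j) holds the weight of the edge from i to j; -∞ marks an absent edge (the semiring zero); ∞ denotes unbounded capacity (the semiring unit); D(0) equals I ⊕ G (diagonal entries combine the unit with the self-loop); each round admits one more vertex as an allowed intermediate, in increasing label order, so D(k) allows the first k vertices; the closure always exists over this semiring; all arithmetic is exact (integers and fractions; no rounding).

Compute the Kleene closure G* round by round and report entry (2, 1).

D(0):
  [∞, 55, 40, 21]
  [42, ∞, -∞, 58]
  [84, 64, ∞, 45]
  [-∞, -∞, 56, ∞]
D(1):
  [∞, 55, 40, 21]
  [42, ∞, 40, 58]
  [84, 64, ∞, 45]
  [-∞, -∞, 56, ∞]
D(2):
  [∞, 55, 40, 55]
  [42, ∞, 40, 58]
  [84, 64, ∞, 58]
  [-∞, -∞, 56, ∞]
D(3):
  [∞, 55, 40, 55]
  [42, ∞, 40, 58]
  [84, 64, ∞, 58]
  [56, 56, 56, ∞]
D(4):
  [∞, 55, 55, 55]
  [56, ∞, 56, 58]
  [84, 64, ∞, 58]
  [56, 56, 56, ∞]
Answer: G*[2][1] = 56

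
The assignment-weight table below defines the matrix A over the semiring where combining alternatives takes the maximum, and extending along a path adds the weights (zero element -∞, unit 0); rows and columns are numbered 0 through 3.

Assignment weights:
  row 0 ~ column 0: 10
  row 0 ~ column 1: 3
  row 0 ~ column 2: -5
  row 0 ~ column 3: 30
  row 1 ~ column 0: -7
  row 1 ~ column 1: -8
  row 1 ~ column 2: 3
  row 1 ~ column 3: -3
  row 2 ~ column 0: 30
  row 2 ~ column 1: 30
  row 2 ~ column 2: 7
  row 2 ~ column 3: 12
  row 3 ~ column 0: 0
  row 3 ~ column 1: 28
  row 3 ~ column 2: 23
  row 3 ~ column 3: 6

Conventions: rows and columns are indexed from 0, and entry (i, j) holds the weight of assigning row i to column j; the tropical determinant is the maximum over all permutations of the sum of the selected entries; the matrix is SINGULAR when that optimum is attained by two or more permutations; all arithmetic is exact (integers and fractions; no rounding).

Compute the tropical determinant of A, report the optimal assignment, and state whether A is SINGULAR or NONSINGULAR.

σ = (0, 1, 2, 3): 10 + (-8) + 7 + 6 = 15
σ = (0, 1, 3, 2): 10 + (-8) + 12 + 23 = 37
σ = (0, 2, 1, 3): 10 + 3 + 30 + 6 = 49
σ = (0, 2, 3, 1): 10 + 3 + 12 + 28 = 53
σ = (0, 3, 1, 2): 10 + (-3) + 30 + 23 = 60
σ = (0, 3, 2, 1): 10 + (-3) + 7 + 28 = 42
σ = (1, 0, 2, 3): 3 + (-7) + 7 + 6 = 9
σ = (1, 0, 3, 2): 3 + (-7) + 12 + 23 = 31
σ = (1, 2, 0, 3): 3 + 3 + 30 + 6 = 42
σ = (1, 2, 3, 0): 3 + 3 + 12 + 0 = 18
σ = (1, 3, 0, 2): 3 + (-3) + 30 + 23 = 53
σ = (1, 3, 2, 0): 3 + (-3) + 7 + 0 = 7
σ = (2, 0, 1, 3): (-5) + (-7) + 30 + 6 = 24
σ = (2, 0, 3, 1): (-5) + (-7) + 12 + 28 = 28
σ = (2, 1, 0, 3): (-5) + (-8) + 30 + 6 = 23
σ = (2, 1, 3, 0): (-5) + (-8) + 12 + 0 = -1
σ = (2, 3, 0, 1): (-5) + (-3) + 30 + 28 = 50
σ = (2, 3, 1, 0): (-5) + (-3) + 30 + 0 = 22
σ = (3, 0, 1, 2): 30 + (-7) + 30 + 23 = 76
σ = (3, 0, 2, 1): 30 + (-7) + 7 + 28 = 58
σ = (3, 1, 0, 2): 30 + (-8) + 30 + 23 = 75
σ = (3, 1, 2, 0): 30 + (-8) + 7 + 0 = 29
σ = (3, 2, 0, 1): 30 + 3 + 30 + 28 = 91
σ = (3, 2, 1, 0): 30 + 3 + 30 + 0 = 63
Optimal value attained by: σ = (3, 2, 0, 1).
Answer: det⊕(A) = 91; verdict: NONSINGULAR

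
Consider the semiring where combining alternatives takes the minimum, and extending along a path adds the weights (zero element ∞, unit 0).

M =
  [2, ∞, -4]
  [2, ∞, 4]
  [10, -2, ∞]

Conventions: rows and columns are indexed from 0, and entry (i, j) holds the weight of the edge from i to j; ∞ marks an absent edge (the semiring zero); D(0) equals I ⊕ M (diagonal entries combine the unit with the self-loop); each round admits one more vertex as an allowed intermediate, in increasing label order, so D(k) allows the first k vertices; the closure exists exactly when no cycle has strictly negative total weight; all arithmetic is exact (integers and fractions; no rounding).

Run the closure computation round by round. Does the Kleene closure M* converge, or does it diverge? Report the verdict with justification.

D(0):
  [0, ∞, -4]
  [2, 0, 4]
  [10, -2, 0]
D(1):
  [0, ∞, -4]
  [2, 0, -2]
  [10, -2, 0]
Detection: at round 2, diagonal entry (2, 2) turns strictly negative.
Key observation: the cycle 2->1->0->2 has total weight (-2) + 2 + (-4), which is strictly negative.
Answer: DIVERGES — negative cycle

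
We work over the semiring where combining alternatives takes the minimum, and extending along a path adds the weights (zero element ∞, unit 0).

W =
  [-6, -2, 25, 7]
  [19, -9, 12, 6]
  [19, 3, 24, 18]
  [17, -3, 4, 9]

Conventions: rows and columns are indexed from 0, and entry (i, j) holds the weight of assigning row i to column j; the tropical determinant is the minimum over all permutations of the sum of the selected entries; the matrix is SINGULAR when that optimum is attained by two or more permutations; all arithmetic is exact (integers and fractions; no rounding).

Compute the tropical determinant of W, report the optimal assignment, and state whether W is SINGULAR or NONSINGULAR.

σ = (0, 1, 2, 3): (-6) + (-9) + 24 + 9 = 18
σ = (0, 1, 3, 2): (-6) + (-9) + 18 + 4 = 7
σ = (0, 2, 1, 3): (-6) + 12 + 3 + 9 = 18
σ = (0, 2, 3, 1): (-6) + 12 + 18 + (-3) = 21
σ = (0, 3, 1, 2): (-6) + 6 + 3 + 4 = 7
σ = (0, 3, 2, 1): (-6) + 6 + 24 + (-3) = 21
σ = (1, 0, 2, 3): (-2) + 19 + 24 + 9 = 50
σ = (1, 0, 3, 2): (-2) + 19 + 18 + 4 = 39
σ = (1, 2, 0, 3): (-2) + 12 + 19 + 9 = 38
σ = (1, 2, 3, 0): (-2) + 12 + 18 + 17 = 45
σ = (1, 3, 0, 2): (-2) + 6 + 19 + 4 = 27
σ = (1, 3, 2, 0): (-2) + 6 + 24 + 17 = 45
σ = (2, 0, 1, 3): 25 + 19 + 3 + 9 = 56
σ = (2, 0, 3, 1): 25 + 19 + 18 + (-3) = 59
σ = (2, 1, 0, 3): 25 + (-9) + 19 + 9 = 44
σ = (2, 1, 3, 0): 25 + (-9) + 18 + 17 = 51
σ = (2, 3, 0, 1): 25 + 6 + 19 + (-3) = 47
σ = (2, 3, 1, 0): 25 + 6 + 3 + 17 = 51
σ = (3, 0, 1, 2): 7 + 19 + 3 + 4 = 33
σ = (3, 0, 2, 1): 7 + 19 + 24 + (-3) = 47
σ = (3, 1, 0, 2): 7 + (-9) + 19 + 4 = 21
σ = (3, 1, 2, 0): 7 + (-9) + 24 + 17 = 39
σ = (3, 2, 0, 1): 7 + 12 + 19 + (-3) = 35
σ = (3, 2, 1, 0): 7 + 12 + 3 + 17 = 39
Optimal value attained by: σ = (0, 1, 3, 2).
Answer: det⊕(W) = 7; verdict: SINGULAR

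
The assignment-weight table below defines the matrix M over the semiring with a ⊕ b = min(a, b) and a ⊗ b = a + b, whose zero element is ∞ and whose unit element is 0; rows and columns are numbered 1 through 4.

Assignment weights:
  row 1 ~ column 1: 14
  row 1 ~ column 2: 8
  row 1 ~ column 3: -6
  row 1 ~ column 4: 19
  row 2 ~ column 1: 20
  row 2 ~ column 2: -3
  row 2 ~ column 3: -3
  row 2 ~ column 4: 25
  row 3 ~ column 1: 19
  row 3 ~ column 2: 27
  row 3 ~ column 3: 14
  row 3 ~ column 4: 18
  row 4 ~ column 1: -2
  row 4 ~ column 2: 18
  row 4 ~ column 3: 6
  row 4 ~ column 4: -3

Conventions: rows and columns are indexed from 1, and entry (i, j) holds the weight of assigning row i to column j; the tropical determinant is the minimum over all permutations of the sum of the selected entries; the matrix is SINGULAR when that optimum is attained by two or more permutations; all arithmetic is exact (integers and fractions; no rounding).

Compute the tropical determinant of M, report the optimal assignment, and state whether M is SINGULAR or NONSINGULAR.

σ = (1, 2, 3, 4): 14 + (-3) + 14 + (-3) = 22
σ = (1, 2, 4, 3): 14 + (-3) + 18 + 6 = 35
σ = (1, 3, 2, 4): 14 + (-3) + 27 + (-3) = 35
σ = (1, 3, 4, 2): 14 + (-3) + 18 + 18 = 47
σ = (1, 4, 2, 3): 14 + 25 + 27 + 6 = 72
σ = (1, 4, 3, 2): 14 + 25 + 14 + 18 = 71
σ = (2, 1, 3, 4): 8 + 20 + 14 + (-3) = 39
σ = (2, 1, 4, 3): 8 + 20 + 18 + 6 = 52
σ = (2, 3, 1, 4): 8 + (-3) + 19 + (-3) = 21
σ = (2, 3, 4, 1): 8 + (-3) + 18 + (-2) = 21
σ = (2, 4, 1, 3): 8 + 25 + 19 + 6 = 58
σ = (2, 4, 3, 1): 8 + 25 + 14 + (-2) = 45
σ = (3, 1, 2, 4): (-6) + 20 + 27 + (-3) = 38
σ = (3, 1, 4, 2): (-6) + 20 + 18 + 18 = 50
σ = (3, 2, 1, 4): (-6) + (-3) + 19 + (-3) = 7
σ = (3, 2, 4, 1): (-6) + (-3) + 18 + (-2) = 7
σ = (3, 4, 1, 2): (-6) + 25 + 19 + 18 = 56
σ = (3, 4, 2, 1): (-6) + 25 + 27 + (-2) = 44
σ = (4, 1, 2, 3): 19 + 20 + 27 + 6 = 72
σ = (4, 1, 3, 2): 19 + 20 + 14 + 18 = 71
σ = (4, 2, 1, 3): 19 + (-3) + 19 + 6 = 41
σ = (4, 2, 3, 1): 19 + (-3) + 14 + (-2) = 28
σ = (4, 3, 1, 2): 19 + (-3) + 19 + 18 = 53
σ = (4, 3, 2, 1): 19 + (-3) + 27 + (-2) = 41
Optimal value attained by: σ = (3, 2, 1, 4).
Answer: det⊕(M) = 7; verdict: SINGULAR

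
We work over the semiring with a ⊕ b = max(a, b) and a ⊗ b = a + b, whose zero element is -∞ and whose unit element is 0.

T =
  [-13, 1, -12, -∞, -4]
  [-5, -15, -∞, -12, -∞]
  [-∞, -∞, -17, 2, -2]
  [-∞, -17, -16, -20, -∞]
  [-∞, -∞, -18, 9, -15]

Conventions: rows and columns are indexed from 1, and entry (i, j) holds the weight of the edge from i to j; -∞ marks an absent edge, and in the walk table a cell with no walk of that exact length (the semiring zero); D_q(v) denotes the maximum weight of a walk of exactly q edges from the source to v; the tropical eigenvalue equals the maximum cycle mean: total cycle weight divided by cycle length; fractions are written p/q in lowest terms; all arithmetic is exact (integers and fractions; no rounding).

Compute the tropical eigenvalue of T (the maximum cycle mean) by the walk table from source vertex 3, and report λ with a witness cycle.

q=0: [-∞, -∞, 0, -∞, -∞]
q=1: [-∞, -∞, -17, 2, -2]
q=2: [-∞, -15, -14, 7, -17]
q=3: [-20, -10, -9, -8, -16]
q=4: [-15, -19, -24, -7, -11]
q=5: [-24, -14, -23, -2, -19]
Optimal cycle mean attained by: cycle 1->2->1, total 1 + (-5), length 2.
Answer: λ = -2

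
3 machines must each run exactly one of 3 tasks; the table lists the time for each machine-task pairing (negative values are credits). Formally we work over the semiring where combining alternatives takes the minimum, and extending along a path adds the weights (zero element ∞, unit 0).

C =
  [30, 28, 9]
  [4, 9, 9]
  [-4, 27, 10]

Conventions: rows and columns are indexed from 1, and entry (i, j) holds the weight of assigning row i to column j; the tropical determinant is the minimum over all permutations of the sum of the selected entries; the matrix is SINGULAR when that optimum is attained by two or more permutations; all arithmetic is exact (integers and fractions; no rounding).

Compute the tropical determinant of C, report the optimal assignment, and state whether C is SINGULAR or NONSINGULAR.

σ = (1, 2, 3): 30 + 9 + 10 = 49
σ = (1, 3, 2): 30 + 9 + 27 = 66
σ = (2, 1, 3): 28 + 4 + 10 = 42
σ = (2, 3, 1): 28 + 9 + (-4) = 33
σ = (3, 1, 2): 9 + 4 + 27 = 40
σ = (3, 2, 1): 9 + 9 + (-4) = 14
Optimal value attained by: σ = (3, 2, 1).
Answer: det⊕(C) = 14; verdict: NONSINGULAR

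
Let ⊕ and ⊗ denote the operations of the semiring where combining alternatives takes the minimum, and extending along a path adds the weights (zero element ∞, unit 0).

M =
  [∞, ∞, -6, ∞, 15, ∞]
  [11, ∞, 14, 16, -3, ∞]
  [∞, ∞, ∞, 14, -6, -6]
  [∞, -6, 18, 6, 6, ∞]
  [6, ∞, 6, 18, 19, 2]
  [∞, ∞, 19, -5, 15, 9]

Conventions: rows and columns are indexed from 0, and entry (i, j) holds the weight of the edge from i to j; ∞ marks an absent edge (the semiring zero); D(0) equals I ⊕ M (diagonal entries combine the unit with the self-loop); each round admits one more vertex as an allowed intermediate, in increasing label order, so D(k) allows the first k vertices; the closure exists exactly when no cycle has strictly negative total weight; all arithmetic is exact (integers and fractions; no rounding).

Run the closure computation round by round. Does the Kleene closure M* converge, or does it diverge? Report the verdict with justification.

D(0):
  [0, ∞, -6, ∞, 15, ∞]
  [11, 0, 14, 16, -3, ∞]
  [∞, ∞, 0, 14, -6, -6]
  [∞, -6, 18, 0, 6, ∞]
  [6, ∞, 6, 18, 0, 2]
  [∞, ∞, 19, -5, 15, 0]
D(1):
  [0, ∞, -6, ∞, 15, ∞]
  [11, 0, 5, 16, -3, ∞]
  [∞, ∞, 0, 14, -6, -6]
  [∞, -6, 18, 0, 6, ∞]
  [6, ∞, 0, 18, 0, 2]
  [∞, ∞, 19, -5, 15, 0]
D(2):
  [0, ∞, -6, ∞, 15, ∞]
  [11, 0, 5, 16, -3, ∞]
  [∞, ∞, 0, 14, -6, -6]
  [5, -6, -1, 0, -9, ∞]
  [6, ∞, 0, 18, 0, 2]
  [∞, ∞, 19, -5, 15, 0]
Detection: at round 3, diagonal entry (4, 4) turns strictly negative.
Key observation: the cycle 4->0->2->4 has total weight 6 + (-6) + (-6), which is strictly negative.
Answer: DIVERGES — negative cycle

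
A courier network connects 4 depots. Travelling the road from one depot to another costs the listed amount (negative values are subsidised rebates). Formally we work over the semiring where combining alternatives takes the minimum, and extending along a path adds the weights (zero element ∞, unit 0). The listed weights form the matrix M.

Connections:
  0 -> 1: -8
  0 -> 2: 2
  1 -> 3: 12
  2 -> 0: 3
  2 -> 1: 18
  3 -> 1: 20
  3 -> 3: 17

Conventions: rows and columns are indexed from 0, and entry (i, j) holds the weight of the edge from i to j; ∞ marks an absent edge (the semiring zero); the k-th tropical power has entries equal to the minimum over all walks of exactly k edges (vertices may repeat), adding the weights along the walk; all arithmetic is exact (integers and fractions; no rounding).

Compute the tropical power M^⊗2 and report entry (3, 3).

M^⊗2:
  [5, 20, ∞, 4]
  [∞, 32, ∞, 29]
  [∞, -5, 5, 30]
  [∞, 37, ∞, 32]
Key observation: the optimum is the walk 3->1->3, with weight 20 + 12 = 32.
Optimal value attained by: walk 3->1->3.
Answer: (M^⊗2)[3][3] = 32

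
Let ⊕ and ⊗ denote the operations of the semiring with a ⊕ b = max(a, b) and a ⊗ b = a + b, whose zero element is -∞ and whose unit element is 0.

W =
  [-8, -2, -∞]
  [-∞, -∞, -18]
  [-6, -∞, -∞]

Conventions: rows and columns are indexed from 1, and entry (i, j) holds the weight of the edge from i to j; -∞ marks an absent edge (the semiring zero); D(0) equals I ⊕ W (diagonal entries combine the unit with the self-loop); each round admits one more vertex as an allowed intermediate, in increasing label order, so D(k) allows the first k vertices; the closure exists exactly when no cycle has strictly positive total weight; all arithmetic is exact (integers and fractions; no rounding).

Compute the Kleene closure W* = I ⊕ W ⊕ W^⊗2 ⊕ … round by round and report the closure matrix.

D(0):
  [0, -2, -∞]
  [-∞, 0, -18]
  [-6, -∞, 0]
D(1):
  [0, -2, -∞]
  [-∞, 0, -18]
  [-6, -8, 0]
D(2):
  [0, -2, -20]
  [-∞, 0, -18]
  [-6, -8, 0]
D(3):
  [0, -2, -20]
  [-24, 0, -18]
  [-6, -8, 0]
Answer: W* = [[0, -2, -20], [-24, 0, -18], [-6, -8, 0]]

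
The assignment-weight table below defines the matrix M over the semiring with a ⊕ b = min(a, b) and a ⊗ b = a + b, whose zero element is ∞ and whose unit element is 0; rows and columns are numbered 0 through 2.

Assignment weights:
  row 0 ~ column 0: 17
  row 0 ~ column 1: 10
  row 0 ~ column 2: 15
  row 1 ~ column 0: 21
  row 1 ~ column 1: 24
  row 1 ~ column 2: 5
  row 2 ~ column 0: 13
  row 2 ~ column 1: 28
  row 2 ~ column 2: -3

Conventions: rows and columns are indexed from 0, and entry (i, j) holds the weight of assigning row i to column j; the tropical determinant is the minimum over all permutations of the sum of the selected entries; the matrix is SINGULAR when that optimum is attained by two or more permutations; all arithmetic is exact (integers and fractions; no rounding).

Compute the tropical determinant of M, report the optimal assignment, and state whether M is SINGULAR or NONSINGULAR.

σ = (0, 1, 2): 17 + 24 + (-3) = 38
σ = (0, 2, 1): 17 + 5 + 28 = 50
σ = (1, 0, 2): 10 + 21 + (-3) = 28
σ = (1, 2, 0): 10 + 5 + 13 = 28
σ = (2, 0, 1): 15 + 21 + 28 = 64
σ = (2, 1, 0): 15 + 24 + 13 = 52
Optimal value attained by: σ = (1, 0, 2).
Answer: det⊕(M) = 28; verdict: SINGULAR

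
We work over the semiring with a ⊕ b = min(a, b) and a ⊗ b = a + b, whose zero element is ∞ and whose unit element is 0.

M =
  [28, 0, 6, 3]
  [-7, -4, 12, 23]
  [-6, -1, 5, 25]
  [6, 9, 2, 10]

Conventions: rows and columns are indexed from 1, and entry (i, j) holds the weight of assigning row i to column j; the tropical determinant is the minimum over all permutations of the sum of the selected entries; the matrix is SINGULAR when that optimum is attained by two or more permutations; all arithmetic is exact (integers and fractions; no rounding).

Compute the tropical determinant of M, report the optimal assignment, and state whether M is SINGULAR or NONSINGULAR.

σ = (1, 2, 3, 4): 28 + (-4) + 5 + 10 = 39
σ = (1, 2, 4, 3): 28 + (-4) + 25 + 2 = 51
σ = (1, 3, 2, 4): 28 + 12 + (-1) + 10 = 49
σ = (1, 3, 4, 2): 28 + 12 + 25 + 9 = 74
σ = (1, 4, 2, 3): 28 + 23 + (-1) + 2 = 52
σ = (1, 4, 3, 2): 28 + 23 + 5 + 9 = 65
σ = (2, 1, 3, 4): 0 + (-7) + 5 + 10 = 8
σ = (2, 1, 4, 3): 0 + (-7) + 25 + 2 = 20
σ = (2, 3, 1, 4): 0 + 12 + (-6) + 10 = 16
σ = (2, 3, 4, 1): 0 + 12 + 25 + 6 = 43
σ = (2, 4, 1, 3): 0 + 23 + (-6) + 2 = 19
σ = (2, 4, 3, 1): 0 + 23 + 5 + 6 = 34
σ = (3, 1, 2, 4): 6 + (-7) + (-1) + 10 = 8
σ = (3, 1, 4, 2): 6 + (-7) + 25 + 9 = 33
σ = (3, 2, 1, 4): 6 + (-4) + (-6) + 10 = 6
σ = (3, 2, 4, 1): 6 + (-4) + 25 + 6 = 33
σ = (3, 4, 1, 2): 6 + 23 + (-6) + 9 = 32
σ = (3, 4, 2, 1): 6 + 23 + (-1) + 6 = 34
σ = (4, 1, 2, 3): 3 + (-7) + (-1) + 2 = -3
σ = (4, 1, 3, 2): 3 + (-7) + 5 + 9 = 10
σ = (4, 2, 1, 3): 3 + (-4) + (-6) + 2 = -5
σ = (4, 2, 3, 1): 3 + (-4) + 5 + 6 = 10
σ = (4, 3, 1, 2): 3 + 12 + (-6) + 9 = 18
σ = (4, 3, 2, 1): 3 + 12 + (-1) + 6 = 20
Optimal value attained by: σ = (4, 2, 1, 3).
Answer: det⊕(M) = -5; verdict: NONSINGULAR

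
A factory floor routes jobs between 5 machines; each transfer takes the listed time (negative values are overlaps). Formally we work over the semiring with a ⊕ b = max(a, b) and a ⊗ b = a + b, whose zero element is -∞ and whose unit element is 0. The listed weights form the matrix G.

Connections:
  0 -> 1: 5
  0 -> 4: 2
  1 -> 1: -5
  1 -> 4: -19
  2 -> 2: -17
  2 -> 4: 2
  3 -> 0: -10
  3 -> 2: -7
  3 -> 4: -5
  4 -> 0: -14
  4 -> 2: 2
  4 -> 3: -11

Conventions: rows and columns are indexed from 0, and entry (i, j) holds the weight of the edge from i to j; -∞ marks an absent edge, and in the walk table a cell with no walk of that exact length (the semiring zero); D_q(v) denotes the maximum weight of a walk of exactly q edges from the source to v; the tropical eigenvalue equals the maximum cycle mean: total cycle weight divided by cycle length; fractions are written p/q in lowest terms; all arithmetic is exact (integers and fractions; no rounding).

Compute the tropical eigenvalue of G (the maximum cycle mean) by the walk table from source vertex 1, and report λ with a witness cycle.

q=0: [-∞, 0, -∞, -∞, -∞]
q=1: [-∞, -5, -∞, -∞, -19]
q=2: [-33, -10, -17, -30, -24]
q=3: [-38, -15, -22, -35, -15]
q=4: [-29, -20, -13, -26, -20]
q=5: [-34, -24, -18, -31, -11]
Optimal cycle mean attained by: cycle 2->4->2, total 2 + 2, length 2.
Answer: λ = 2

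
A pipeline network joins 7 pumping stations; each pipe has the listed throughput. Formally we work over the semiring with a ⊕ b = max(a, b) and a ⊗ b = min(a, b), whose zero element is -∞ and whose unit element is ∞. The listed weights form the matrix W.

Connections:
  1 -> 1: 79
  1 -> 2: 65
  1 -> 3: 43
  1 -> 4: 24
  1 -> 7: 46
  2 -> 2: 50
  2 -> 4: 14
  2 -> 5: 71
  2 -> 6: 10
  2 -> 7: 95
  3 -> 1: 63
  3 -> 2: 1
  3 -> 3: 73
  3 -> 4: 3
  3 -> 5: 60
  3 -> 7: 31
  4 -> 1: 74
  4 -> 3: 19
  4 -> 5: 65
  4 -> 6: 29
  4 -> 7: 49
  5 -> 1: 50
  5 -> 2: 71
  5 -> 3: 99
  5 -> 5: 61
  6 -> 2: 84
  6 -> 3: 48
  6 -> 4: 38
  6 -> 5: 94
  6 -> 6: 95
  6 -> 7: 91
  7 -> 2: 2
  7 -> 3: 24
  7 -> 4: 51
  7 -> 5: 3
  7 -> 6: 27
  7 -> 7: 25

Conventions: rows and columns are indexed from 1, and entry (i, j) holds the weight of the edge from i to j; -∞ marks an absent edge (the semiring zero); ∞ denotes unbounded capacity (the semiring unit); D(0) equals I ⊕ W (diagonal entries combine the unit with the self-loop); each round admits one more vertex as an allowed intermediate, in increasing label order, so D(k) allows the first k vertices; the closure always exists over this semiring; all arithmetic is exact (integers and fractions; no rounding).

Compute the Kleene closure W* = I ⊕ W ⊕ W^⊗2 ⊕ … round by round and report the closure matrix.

D(0):
  [∞, 65, 43, 24, -∞, -∞, 46]
  [-∞, ∞, -∞, 14, 71, 10, 95]
  [63, 1, ∞, 3, 60, -∞, 31]
  [74, -∞, 19, ∞, 65, 29, 49]
  [50, 71, 99, -∞, ∞, -∞, -∞]
  [-∞, 84, 48, 38, 94, ∞, 91]
  [-∞, 2, 24, 51, 3, 27, ∞]
D(1):
  [∞, 65, 43, 24, -∞, -∞, 46]
  [-∞, ∞, -∞, 14, 71, 10, 95]
  [63, 63, ∞, 24, 60, -∞, 46]
  [74, 65, 43, ∞, 65, 29, 49]
  [50, 71, 99, 24, ∞, -∞, 46]
  [-∞, 84, 48, 38, 94, ∞, 91]
  [-∞, 2, 24, 51, 3, 27, ∞]
D(2):
  [∞, 65, 43, 24, 65, 10, 65]
  [-∞, ∞, -∞, 14, 71, 10, 95]
  [63, 63, ∞, 24, 63, 10, 63]
  [74, 65, 43, ∞, 65, 29, 65]
  [50, 71, 99, 24, ∞, 10, 71]
  [-∞, 84, 48, 38, 94, ∞, 91]
  [-∞, 2, 24, 51, 3, 27, ∞]
D(3):
  [∞, 65, 43, 24, 65, 10, 65]
  [-∞, ∞, -∞, 14, 71, 10, 95]
  [63, 63, ∞, 24, 63, 10, 63]
  [74, 65, 43, ∞, 65, 29, 65]
  [63, 71, 99, 24, ∞, 10, 71]
  [48, 84, 48, 38, 94, ∞, 91]
  [24, 24, 24, 51, 24, 27, ∞]
D(4):
  [∞, 65, 43, 24, 65, 24, 65]
  [14, ∞, 14, 14, 71, 14, 95]
  [63, 63, ∞, 24, 63, 24, 63]
  [74, 65, 43, ∞, 65, 29, 65]
  [63, 71, 99, 24, ∞, 24, 71]
  [48, 84, 48, 38, 94, ∞, 91]
  [51, 51, 43, 51, 51, 29, ∞]
D(5):
  [∞, 65, 65, 24, 65, 24, 65]
  [63, ∞, 71, 24, 71, 24, 95]
  [63, 63, ∞, 24, 63, 24, 63]
  [74, 65, 65, ∞, 65, 29, 65]
  [63, 71, 99, 24, ∞, 24, 71]
  [63, 84, 94, 38, 94, ∞, 91]
  [51, 51, 51, 51, 51, 29, ∞]
D(6):
  [∞, 65, 65, 24, 65, 24, 65]
  [63, ∞, 71, 24, 71, 24, 95]
  [63, 63, ∞, 24, 63, 24, 63]
  [74, 65, 65, ∞, 65, 29, 65]
  [63, 71, 99, 24, ∞, 24, 71]
  [63, 84, 94, 38, 94, ∞, 91]
  [51, 51, 51, 51, 51, 29, ∞]
D(7):
  [∞, 65, 65, 51, 65, 29, 65]
  [63, ∞, 71, 51, 71, 29, 95]
  [63, 63, ∞, 51, 63, 29, 63]
  [74, 65, 65, ∞, 65, 29, 65]
  [63, 71, 99, 51, ∞, 29, 71]
  [63, 84, 94, 51, 94, ∞, 91]
  [51, 51, 51, 51, 51, 29, ∞]
Answer: W* = [[∞, 65, 65, 51, 65, 29, 65], [63, ∞, 71, 51, 71, 29, 95], [63, 63, ∞, 51, 63, 29, 63], [74, 65, 65, ∞, 65, 29, 65], [63, 71, 99, 51, ∞, 29, 71], [63, 84, 94, 51, 94, ∞, 91], [51, 51, 51, 51, 51, 29, ∞]]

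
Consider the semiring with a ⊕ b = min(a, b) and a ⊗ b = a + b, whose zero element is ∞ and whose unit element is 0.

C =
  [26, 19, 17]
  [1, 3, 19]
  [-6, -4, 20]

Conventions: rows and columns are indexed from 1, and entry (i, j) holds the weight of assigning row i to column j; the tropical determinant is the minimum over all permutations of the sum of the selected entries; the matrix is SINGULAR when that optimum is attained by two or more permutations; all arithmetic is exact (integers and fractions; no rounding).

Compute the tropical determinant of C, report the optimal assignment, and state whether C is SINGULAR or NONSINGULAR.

σ = (1, 2, 3): 26 + 3 + 20 = 49
σ = (1, 3, 2): 26 + 19 + (-4) = 41
σ = (2, 1, 3): 19 + 1 + 20 = 40
σ = (2, 3, 1): 19 + 19 + (-6) = 32
σ = (3, 1, 2): 17 + 1 + (-4) = 14
σ = (3, 2, 1): 17 + 3 + (-6) = 14
Optimal value attained by: σ = (3, 1, 2).
Answer: det⊕(C) = 14; verdict: SINGULAR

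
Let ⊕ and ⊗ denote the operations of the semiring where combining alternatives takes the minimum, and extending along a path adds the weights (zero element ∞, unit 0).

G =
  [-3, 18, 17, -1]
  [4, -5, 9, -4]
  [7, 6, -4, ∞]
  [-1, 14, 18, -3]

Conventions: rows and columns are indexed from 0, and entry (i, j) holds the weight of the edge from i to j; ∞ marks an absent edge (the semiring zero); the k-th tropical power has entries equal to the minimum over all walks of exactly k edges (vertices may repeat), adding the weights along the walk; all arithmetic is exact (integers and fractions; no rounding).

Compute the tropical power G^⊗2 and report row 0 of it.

G^⊗2:
  [-6, 13, 13, -4]
  [-5, -10, 4, -9]
  [3, 1, -8, 2]
  [-4, 9, 14, -6]
Answer: row 0 of G^⊗2 = [-6, 13, 13, -4]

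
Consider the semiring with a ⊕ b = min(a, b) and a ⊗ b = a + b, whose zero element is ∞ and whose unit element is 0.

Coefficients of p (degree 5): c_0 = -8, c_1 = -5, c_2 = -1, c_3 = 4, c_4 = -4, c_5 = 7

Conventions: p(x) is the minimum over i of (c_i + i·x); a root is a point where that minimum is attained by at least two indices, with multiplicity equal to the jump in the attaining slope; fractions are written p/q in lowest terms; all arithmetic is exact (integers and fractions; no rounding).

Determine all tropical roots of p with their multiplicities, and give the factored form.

hull edge (i=0, c=-8) to (i=4, c=-4): slope 1, span 4
hull edge (i=4, c=-4) to (i=5, c=7): slope 11, span 1
Factored form: p(x) = 7 ⊗ (x ⊕ (-11)) ⊗ (x ⊕ (-1)) ⊗ (x ⊕ (-1)) ⊗ (x ⊕ (-1)) ⊗ (x ⊕ (-1))
Answer: roots = -11 (mult 1), -1 (mult 4)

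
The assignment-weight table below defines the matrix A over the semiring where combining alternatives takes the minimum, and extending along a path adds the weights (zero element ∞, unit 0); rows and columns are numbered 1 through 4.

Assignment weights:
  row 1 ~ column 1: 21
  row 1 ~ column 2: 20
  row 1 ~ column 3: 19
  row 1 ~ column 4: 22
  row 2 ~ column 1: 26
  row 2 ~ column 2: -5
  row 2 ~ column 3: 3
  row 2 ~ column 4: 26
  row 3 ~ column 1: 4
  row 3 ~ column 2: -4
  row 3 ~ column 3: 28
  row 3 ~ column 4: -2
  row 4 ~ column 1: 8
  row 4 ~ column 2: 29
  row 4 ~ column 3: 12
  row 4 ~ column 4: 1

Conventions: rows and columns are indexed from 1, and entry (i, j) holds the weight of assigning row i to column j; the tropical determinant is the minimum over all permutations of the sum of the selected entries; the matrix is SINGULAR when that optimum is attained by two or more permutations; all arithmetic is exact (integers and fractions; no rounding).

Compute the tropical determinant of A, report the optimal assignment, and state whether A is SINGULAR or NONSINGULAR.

σ = (1, 2, 3, 4): 21 + (-5) + 28 + 1 = 45
σ = (1, 2, 4, 3): 21 + (-5) + (-2) + 12 = 26
σ = (1, 3, 2, 4): 21 + 3 + (-4) + 1 = 21
σ = (1, 3, 4, 2): 21 + 3 + (-2) + 29 = 51
σ = (1, 4, 2, 3): 21 + 26 + (-4) + 12 = 55
σ = (1, 4, 3, 2): 21 + 26 + 28 + 29 = 104
σ = (2, 1, 3, 4): 20 + 26 + 28 + 1 = 75
σ = (2, 1, 4, 3): 20 + 26 + (-2) + 12 = 56
σ = (2, 3, 1, 4): 20 + 3 + 4 + 1 = 28
σ = (2, 3, 4, 1): 20 + 3 + (-2) + 8 = 29
σ = (2, 4, 1, 3): 20 + 26 + 4 + 12 = 62
σ = (2, 4, 3, 1): 20 + 26 + 28 + 8 = 82
σ = (3, 1, 2, 4): 19 + 26 + (-4) + 1 = 42
σ = (3, 1, 4, 2): 19 + 26 + (-2) + 29 = 72
σ = (3, 2, 1, 4): 19 + (-5) + 4 + 1 = 19
σ = (3, 2, 4, 1): 19 + (-5) + (-2) + 8 = 20
σ = (3, 4, 1, 2): 19 + 26 + 4 + 29 = 78
σ = (3, 4, 2, 1): 19 + 26 + (-4) + 8 = 49
σ = (4, 1, 2, 3): 22 + 26 + (-4) + 12 = 56
σ = (4, 1, 3, 2): 22 + 26 + 28 + 29 = 105
σ = (4, 2, 1, 3): 22 + (-5) + 4 + 12 = 33
σ = (4, 2, 3, 1): 22 + (-5) + 28 + 8 = 53
σ = (4, 3, 1, 2): 22 + 3 + 4 + 29 = 58
σ = (4, 3, 2, 1): 22 + 3 + (-4) + 8 = 29
Optimal value attained by: σ = (3, 2, 1, 4).
Answer: det⊕(A) = 19; verdict: NONSINGULAR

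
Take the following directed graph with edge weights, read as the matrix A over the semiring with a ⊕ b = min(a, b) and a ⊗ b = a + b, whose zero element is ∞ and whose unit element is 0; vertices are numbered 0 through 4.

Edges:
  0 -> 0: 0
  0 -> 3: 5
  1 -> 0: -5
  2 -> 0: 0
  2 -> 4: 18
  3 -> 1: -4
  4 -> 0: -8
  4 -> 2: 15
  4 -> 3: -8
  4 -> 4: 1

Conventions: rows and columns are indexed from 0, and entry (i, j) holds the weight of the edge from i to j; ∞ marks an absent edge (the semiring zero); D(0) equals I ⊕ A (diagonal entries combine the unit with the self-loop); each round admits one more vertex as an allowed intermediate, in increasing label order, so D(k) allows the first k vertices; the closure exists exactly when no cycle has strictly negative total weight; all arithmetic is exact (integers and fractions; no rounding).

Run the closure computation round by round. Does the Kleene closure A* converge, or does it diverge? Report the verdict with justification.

D(0):
  [0, ∞, ∞, 5, ∞]
  [-5, 0, ∞, ∞, ∞]
  [0, ∞, 0, ∞, 18]
  [∞, -4, ∞, 0, ∞]
  [-8, ∞, 15, -8, 0]
D(1):
  [0, ∞, ∞, 5, ∞]
  [-5, 0, ∞, 0, ∞]
  [0, ∞, 0, 5, 18]
  [∞, -4, ∞, 0, ∞]
  [-8, ∞, 15, -8, 0]
Detection: at round 2, diagonal entry (3, 3) turns strictly negative.
Key observation: the cycle 3->1->0->3 has total weight (-4) + (-5) + 5, which is strictly negative.
Answer: DIVERGES — negative cycle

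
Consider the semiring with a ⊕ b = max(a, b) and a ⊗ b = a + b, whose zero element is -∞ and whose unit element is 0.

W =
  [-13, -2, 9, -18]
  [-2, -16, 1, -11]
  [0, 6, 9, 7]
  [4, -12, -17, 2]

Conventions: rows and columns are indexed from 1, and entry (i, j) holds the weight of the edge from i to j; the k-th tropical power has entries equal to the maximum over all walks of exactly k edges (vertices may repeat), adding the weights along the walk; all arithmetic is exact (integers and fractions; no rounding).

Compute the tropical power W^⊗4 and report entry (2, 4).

W^⊗2:
  [9, 15, 18, 16]
  [1, 7, 10, 8]
  [11, 15, 18, 16]
  [6, 2, 13, 4]
W^⊗3:
  [20, 24, 27, 25]
  [12, 16, 19, 17]
  [20, 24, 27, 25]
  [13, 19, 22, 20]
W^⊗4:
  [29, 33, 36, 34]
  [21, 25, 28, 26]
  [29, 33, 36, 34]
  [24, 28, 31, 29]
Key observation: the optimum is the walk 2->3->3->3->4, with weight 1 + 9 + 9 + 7 = 26.
Optimal value attained by: walk 2->3->3->3->4.
Answer: (W^⊗4)[2][4] = 26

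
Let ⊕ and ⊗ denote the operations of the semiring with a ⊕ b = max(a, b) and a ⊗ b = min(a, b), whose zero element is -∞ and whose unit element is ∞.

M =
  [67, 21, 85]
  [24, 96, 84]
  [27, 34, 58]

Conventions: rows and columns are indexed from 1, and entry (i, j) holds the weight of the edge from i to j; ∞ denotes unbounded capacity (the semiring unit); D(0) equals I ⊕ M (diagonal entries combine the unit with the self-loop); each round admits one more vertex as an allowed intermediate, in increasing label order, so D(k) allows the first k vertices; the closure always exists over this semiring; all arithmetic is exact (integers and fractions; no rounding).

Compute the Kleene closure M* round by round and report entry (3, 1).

D(0):
  [∞, 21, 85]
  [24, ∞, 84]
  [27, 34, ∞]
D(1):
  [∞, 21, 85]
  [24, ∞, 84]
  [27, 34, ∞]
D(2):
  [∞, 21, 85]
  [24, ∞, 84]
  [27, 34, ∞]
D(3):
  [∞, 34, 85]
  [27, ∞, 84]
  [27, 34, ∞]
Answer: M*[3][1] = 27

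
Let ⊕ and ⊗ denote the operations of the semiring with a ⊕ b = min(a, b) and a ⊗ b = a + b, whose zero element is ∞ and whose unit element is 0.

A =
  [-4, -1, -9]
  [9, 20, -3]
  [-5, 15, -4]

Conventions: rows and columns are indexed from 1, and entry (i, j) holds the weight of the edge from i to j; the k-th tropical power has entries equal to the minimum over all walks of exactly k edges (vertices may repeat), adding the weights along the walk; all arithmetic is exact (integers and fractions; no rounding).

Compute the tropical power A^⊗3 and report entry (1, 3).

A^⊗2:
  [-14, -5, -13]
  [-8, 8, -7]
  [-9, -6, -14]
A^⊗3:
  [-18, -15, -23]
  [-12, -9, -17]
  [-19, -10, -18]
Key observation: the optimum is the walk 1->3->1->3, with weight (-9) + (-5) + (-9) = -23.
Optimal value attained by: walk 1->3->1->3.
Answer: (A^⊗3)[1][3] = -23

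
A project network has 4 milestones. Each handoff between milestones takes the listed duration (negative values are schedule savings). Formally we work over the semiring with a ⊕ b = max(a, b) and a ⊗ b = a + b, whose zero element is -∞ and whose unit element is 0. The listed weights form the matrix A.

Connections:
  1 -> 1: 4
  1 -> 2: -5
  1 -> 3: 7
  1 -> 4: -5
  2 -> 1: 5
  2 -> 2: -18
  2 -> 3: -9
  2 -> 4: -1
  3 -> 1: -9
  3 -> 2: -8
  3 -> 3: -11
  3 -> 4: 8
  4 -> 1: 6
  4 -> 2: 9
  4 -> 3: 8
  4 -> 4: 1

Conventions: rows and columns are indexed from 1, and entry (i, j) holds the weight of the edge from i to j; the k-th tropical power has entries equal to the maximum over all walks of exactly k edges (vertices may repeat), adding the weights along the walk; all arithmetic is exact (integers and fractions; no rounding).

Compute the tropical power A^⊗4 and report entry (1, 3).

A^⊗2:
  [8, 4, 11, 15]
  [9, 8, 12, 0]
  [14, 17, 16, 9]
  [14, 10, 13, 16]
A^⊗3:
  [21, 24, 23, 19]
  [13, 9, 16, 20]
  [22, 18, 21, 24]
  [22, 25, 24, 21]
A^⊗4:
  [29, 28, 28, 31]
  [26, 29, 28, 24]
  [30, 33, 32, 29]
  [30, 30, 29, 32]
Key observation: the optimum is the walk 1->3->4->1->3, with weight 7 + 8 + 6 + 7 = 28.
Optimal value attained by: walk 1->3->4->1->3.
Answer: (A^⊗4)[1][3] = 28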